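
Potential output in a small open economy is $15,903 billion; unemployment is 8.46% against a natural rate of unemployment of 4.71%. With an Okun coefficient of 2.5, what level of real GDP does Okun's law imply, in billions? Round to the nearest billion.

Unemployment gap = 8.46 - 4.71 = 3.75 points, so the output gap is -2.5 × 3.75 = -9.375%.
Actual GDP = 15903 × (1 - 9.375/100) = 15903 × 0.90625 ≈ 14412 billion.

$14,412 billion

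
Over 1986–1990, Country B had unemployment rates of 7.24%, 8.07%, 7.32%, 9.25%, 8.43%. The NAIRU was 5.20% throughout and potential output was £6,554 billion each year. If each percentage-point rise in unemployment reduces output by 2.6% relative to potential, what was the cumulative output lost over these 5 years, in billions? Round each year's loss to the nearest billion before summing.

£2,438 billion

Year 1986: gap = -2.6 × (7.24 - 5.2) = -5.304%, loss ≈ 6554 × 5.304/100 ≈ 348.
Year 1987: gap = -2.6 × (8.07 - 5.2) = -7.462%, loss ≈ 6554 × 7.462/100 ≈ 489.
Year 1988: gap = -2.6 × (7.32 - 5.2) = -5.512%, loss ≈ 6554 × 5.512/100 ≈ 361.
Year 1989: gap = -2.6 × (9.25 - 5.2) = -10.53%, loss ≈ 6554 × 10.53/100 ≈ 690.
Year 1990: gap = -2.6 × (8.43 - 5.2) = -8.398%, loss ≈ 6554 × 8.398/100 ≈ 550.
Total lost output = 348 + 489 + 361 + 690 + 550 = 2438 billion.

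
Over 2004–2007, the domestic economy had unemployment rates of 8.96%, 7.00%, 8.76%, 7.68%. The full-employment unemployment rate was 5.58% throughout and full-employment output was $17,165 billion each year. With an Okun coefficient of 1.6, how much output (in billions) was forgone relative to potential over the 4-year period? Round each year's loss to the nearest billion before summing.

Year 2004: gap = -1.6 × (8.96 - 5.58) = -5.408%, loss ≈ 17165 × 5.408/100 ≈ 928.
Year 2005: gap = -1.6 × (7 - 5.58) = -2.272%, loss ≈ 17165 × 2.272/100 ≈ 390.
Year 2006: gap = -1.6 × (8.76 - 5.58) = -5.088%, loss ≈ 17165 × 5.088/100 ≈ 873.
Year 2007: gap = -1.6 × (7.68 - 5.58) = -3.36%, loss ≈ 17165 × 3.36/100 ≈ 577.
Total lost output = 928 + 390 + 873 + 577 = 2768 billion.

$2,768 billion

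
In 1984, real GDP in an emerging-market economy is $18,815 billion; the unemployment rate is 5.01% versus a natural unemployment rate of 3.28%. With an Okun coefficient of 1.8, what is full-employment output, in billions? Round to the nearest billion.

$19,420 billion

Unemployment gap = 5.01 - 3.28 = 1.73 points, so output gap = -1.8 × 1.73 = -3.114%.
Since Y = Y* × (1 + gap/100), Y* = 18815/0.96886 ≈ 19420 billion.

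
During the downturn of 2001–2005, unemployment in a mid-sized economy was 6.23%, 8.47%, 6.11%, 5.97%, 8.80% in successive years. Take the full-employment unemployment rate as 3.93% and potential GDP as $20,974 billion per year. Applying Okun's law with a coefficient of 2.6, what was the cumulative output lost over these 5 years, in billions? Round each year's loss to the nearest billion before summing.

$8,687 billion

Year 2001: gap = -2.6 × (6.23 - 3.93) = -5.98%, loss ≈ 20974 × 5.98/100 ≈ 1254.
Year 2002: gap = -2.6 × (8.47 - 3.93) = -11.804%, loss ≈ 20974 × 11.804/100 ≈ 2476.
Year 2003: gap = -2.6 × (6.11 - 3.93) = -5.668%, loss ≈ 20974 × 5.668/100 ≈ 1189.
Year 2004: gap = -2.6 × (5.97 - 3.93) = -5.304%, loss ≈ 20974 × 5.304/100 ≈ 1112.
Year 2005: gap = -2.6 × (8.8 - 3.93) = -12.662%, loss ≈ 20974 × 12.662/100 ≈ 2656.
Total lost output = 1254 + 2476 + 1189 + 1112 + 2656 = 8687 billion.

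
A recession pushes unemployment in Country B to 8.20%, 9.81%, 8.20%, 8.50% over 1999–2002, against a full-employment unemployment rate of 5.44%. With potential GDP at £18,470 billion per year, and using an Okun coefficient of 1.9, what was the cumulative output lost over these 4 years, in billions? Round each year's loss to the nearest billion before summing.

£4,546 billion

Year 1999: gap = -1.9 × (8.2 - 5.44) = -5.244%, loss ≈ 18470 × 5.244/100 ≈ 969.
Year 2000: gap = -1.9 × (9.81 - 5.44) = -8.303%, loss ≈ 18470 × 8.303/100 ≈ 1534.
Year 2001: gap = -1.9 × (8.2 - 5.44) = -5.244%, loss ≈ 18470 × 5.244/100 ≈ 969.
Year 2002: gap = -1.9 × (8.5 - 5.44) = -5.814%, loss ≈ 18470 × 5.814/100 ≈ 1074.
Total lost output = 969 + 1534 + 969 + 1074 = 4546 billion.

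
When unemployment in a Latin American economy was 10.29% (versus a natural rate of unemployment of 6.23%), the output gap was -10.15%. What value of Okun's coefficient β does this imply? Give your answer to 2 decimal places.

Okun's law: output gap = -β × (u - u*).
-10.15 = -β × (10.29 - 6.23) = -β × 4.06, so β = 10.15/4.06 = 2.50.

β ≈ 2.50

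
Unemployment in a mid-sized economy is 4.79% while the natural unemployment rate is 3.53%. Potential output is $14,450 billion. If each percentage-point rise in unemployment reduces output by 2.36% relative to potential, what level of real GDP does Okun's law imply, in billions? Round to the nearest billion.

Unemployment gap = 4.79 - 3.53 = 1.26 points, so the output gap is -2.36 × 1.26 = -2.9736%.
Actual GDP = 14450 × (1 - 2.9736/100) = 14450 × 0.970264 ≈ 14020 billion.

$14,020 billion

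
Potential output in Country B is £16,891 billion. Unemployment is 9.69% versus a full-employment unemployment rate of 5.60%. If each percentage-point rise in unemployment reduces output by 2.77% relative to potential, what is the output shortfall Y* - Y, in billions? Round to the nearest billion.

Output gap = -2.77 × (9.69 - 5.6) = -2.77 × 4.09 = -11.3293%.
Actual GDP ≈ 16891 × 0.886707 ≈ 14977 billion, so the shortfall is 16891 - 14977 = 1914 billion.

£1,914 billion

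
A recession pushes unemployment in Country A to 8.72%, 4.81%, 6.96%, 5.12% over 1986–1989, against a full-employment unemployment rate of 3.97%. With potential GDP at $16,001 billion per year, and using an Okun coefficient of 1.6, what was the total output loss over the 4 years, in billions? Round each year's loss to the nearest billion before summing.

$2,490 billion

Year 1986: gap = -1.6 × (8.72 - 3.97) = -7.6%, loss ≈ 16001 × 7.6/100 ≈ 1216.
Year 1987: gap = -1.6 × (4.81 - 3.97) = -1.344%, loss ≈ 16001 × 1.344/100 ≈ 215.
Year 1988: gap = -1.6 × (6.96 - 3.97) = -4.784%, loss ≈ 16001 × 4.784/100 ≈ 765.
Year 1989: gap = -1.6 × (5.12 - 3.97) = -1.84%, loss ≈ 16001 × 1.84/100 ≈ 294.
Total lost output = 1216 + 215 + 765 + 294 = 2490 billion.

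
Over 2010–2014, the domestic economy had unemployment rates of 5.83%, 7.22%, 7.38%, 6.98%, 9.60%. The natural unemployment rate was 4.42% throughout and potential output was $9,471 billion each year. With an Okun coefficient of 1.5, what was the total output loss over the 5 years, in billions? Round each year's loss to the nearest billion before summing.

Year 2010: gap = -1.5 × (5.83 - 4.42) = -2.115%, loss ≈ 9471 × 2.115/100 ≈ 200.
Year 2011: gap = -1.5 × (7.22 - 4.42) = -4.2%, loss ≈ 9471 × 4.2/100 ≈ 398.
Year 2012: gap = -1.5 × (7.38 - 4.42) = -4.44%, loss ≈ 9471 × 4.44/100 ≈ 421.
Year 2013: gap = -1.5 × (6.98 - 4.42) = -3.84%, loss ≈ 9471 × 3.84/100 ≈ 364.
Year 2014: gap = -1.5 × (9.6 - 4.42) = -7.77%, loss ≈ 9471 × 7.77/100 ≈ 736.
Total lost output = 200 + 398 + 421 + 364 + 736 = 2119 billion.

$2,119 billion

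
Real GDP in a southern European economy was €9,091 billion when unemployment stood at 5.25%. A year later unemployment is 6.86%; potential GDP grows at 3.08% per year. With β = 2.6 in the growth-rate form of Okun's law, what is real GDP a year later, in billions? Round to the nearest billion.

Δu = 6.86 - 5.25 = 1.61 points.
Okun's law (growth form): g_Y = g_Y* - β × Δu = 3.08 - 2.6 × (1.61) = 3.08 - 4.186 = -1.106%.
Real GDP in the next year = 9091 × (1 - 1.106/100) = 9091 × 0.98894 ≈ 8990 billion.

€8,990 billion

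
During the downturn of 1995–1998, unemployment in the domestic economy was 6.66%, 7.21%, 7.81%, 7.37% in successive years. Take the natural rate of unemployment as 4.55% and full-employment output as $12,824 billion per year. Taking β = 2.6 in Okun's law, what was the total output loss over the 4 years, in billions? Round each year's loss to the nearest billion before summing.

$3,618 billion

Year 1995: gap = -2.6 × (6.66 - 4.55) = -5.486%, loss ≈ 12824 × 5.486/100 ≈ 704.
Year 1996: gap = -2.6 × (7.21 - 4.55) = -6.916%, loss ≈ 12824 × 6.916/100 ≈ 887.
Year 1997: gap = -2.6 × (7.81 - 4.55) = -8.476%, loss ≈ 12824 × 8.476/100 ≈ 1087.
Year 1998: gap = -2.6 × (7.37 - 4.55) = -7.332%, loss ≈ 12824 × 7.332/100 ≈ 940.
Total lost output = 704 + 887 + 1087 + 940 = 3618 billion.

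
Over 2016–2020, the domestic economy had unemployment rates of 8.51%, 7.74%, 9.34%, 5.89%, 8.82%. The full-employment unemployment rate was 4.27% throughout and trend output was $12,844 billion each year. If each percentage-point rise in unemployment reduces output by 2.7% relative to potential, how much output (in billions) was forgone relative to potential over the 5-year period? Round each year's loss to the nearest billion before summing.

$6,571 billion

Year 2016: gap = -2.7 × (8.51 - 4.27) = -11.448%, loss ≈ 12844 × 11.448/100 ≈ 1470.
Year 2017: gap = -2.7 × (7.74 - 4.27) = -9.369%, loss ≈ 12844 × 9.369/100 ≈ 1203.
Year 2018: gap = -2.7 × (9.34 - 4.27) = -13.689%, loss ≈ 12844 × 13.689/100 ≈ 1758.
Year 2019: gap = -2.7 × (5.89 - 4.27) = -4.374%, loss ≈ 12844 × 4.374/100 ≈ 562.
Year 2020: gap = -2.7 × (8.82 - 4.27) = -12.285%, loss ≈ 12844 × 12.285/100 ≈ 1578.
Total lost output = 1470 + 1203 + 1758 + 562 + 1578 = 6571 billion.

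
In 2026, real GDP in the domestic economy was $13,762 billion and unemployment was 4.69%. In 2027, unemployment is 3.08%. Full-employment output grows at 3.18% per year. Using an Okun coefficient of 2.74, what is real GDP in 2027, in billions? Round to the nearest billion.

$14,807 billion

Δu = 3.08 - 4.69 = -1.61 points.
Okun's law (growth form): g_Y = g_Y* - β × Δu = 3.18 - 2.74 × (-1.61) = 3.18 + 4.4114 = 7.5914%.
Real GDP in the next year = 13762 × (1 + 7.5914/100) = 13762 × 1.075914 ≈ 14807 billion.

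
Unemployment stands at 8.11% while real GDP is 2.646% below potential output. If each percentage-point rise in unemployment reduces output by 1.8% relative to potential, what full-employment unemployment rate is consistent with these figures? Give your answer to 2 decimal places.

From Okun's law, u - u* = -(output gap)/β = -(-2.646)/1.8 = 1.47 points.
So u* = 8.11 - 1.47 = 6.64%.

6.64%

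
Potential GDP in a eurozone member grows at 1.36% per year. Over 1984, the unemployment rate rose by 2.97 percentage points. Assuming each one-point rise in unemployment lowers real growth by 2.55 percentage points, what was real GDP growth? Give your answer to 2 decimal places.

Growth-rate Okun's law: g_Y = g_Y* - β × Δu.
g_Y = 1.36 - 2.55 × (2.97) = 1.36 - 7.5735 = -6.2135%, i.e. -6.21% to 2 d.p.

-6.21%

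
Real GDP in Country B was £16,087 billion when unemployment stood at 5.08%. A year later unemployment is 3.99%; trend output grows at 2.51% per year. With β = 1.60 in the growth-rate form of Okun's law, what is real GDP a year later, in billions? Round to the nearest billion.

Δu = 3.99 - 5.08 = -1.09 points.
Okun's law (growth form): g_Y = g_Y* - β × Δu = 2.51 - 1.60 × (-1.09) = 2.51 + 1.744 = 4.254%.
Real GDP in the next year = 16087 × (1 + 4.254/100) = 16087 × 1.04254 ≈ 16771 billion.

£16,771 billion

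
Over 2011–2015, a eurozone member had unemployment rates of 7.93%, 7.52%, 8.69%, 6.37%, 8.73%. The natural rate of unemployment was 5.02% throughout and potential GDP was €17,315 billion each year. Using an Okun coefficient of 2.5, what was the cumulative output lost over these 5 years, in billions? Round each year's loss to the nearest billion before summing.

Year 2011: gap = -2.5 × (7.93 - 5.02) = -7.275%, loss ≈ 17315 × 7.275/100 ≈ 1260.
Year 2012: gap = -2.5 × (7.52 - 5.02) = -6.25%, loss ≈ 17315 × 6.25/100 ≈ 1082.
Year 2013: gap = -2.5 × (8.69 - 5.02) = -9.175%, loss ≈ 17315 × 9.175/100 ≈ 1589.
Year 2014: gap = -2.5 × (6.37 - 5.02) = -3.375%, loss ≈ 17315 × 3.375/100 ≈ 584.
Year 2015: gap = -2.5 × (8.73 - 5.02) = -9.275%, loss ≈ 17315 × 9.275/100 ≈ 1606.
Total lost output = 1260 + 1082 + 1589 + 584 + 1606 = 6121 billion.

€6,121 billion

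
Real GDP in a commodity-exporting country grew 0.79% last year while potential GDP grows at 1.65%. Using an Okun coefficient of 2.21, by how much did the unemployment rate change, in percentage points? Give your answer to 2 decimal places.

0.39 percentage points

Growth-rate Okun's law: g_Y = g_Y* - β × Δu, so Δu = (g_Y* - g_Y)/β.
Δu = (1.65 - 0.79)/2.21 = 0.86/2.21 = 0.39 percentage points.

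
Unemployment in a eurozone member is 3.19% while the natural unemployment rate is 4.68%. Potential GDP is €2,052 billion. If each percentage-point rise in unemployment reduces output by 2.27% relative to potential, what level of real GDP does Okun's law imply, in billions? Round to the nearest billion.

Unemployment gap = 3.19 - 4.68 = -1.49 points, so the output gap is -2.27 × (-1.49) = 3.3823%.
Actual GDP = 2052 × (1 + 3.3823/100) = 2052 × 1.033823 ≈ 2121 billion.

€2,121 billion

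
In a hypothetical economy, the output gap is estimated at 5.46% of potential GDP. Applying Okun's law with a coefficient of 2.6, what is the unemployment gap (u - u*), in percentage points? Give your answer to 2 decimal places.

-2.10 percentage points

Okun's law: output gap = -β × (u - u*), so u - u* = -(output gap)/β.
u - u* = -(5.46)/2.6 = -2.1 percentage points.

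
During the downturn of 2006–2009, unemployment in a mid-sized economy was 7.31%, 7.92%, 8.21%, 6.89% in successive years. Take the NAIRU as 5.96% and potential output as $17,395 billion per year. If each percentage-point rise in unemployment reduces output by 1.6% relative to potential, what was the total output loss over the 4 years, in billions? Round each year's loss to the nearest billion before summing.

$1,807 billion

Year 2006: gap = -1.6 × (7.31 - 5.96) = -2.16%, loss ≈ 17395 × 2.16/100 ≈ 376.
Year 2007: gap = -1.6 × (7.92 - 5.96) = -3.136%, loss ≈ 17395 × 3.136/100 ≈ 546.
Year 2008: gap = -1.6 × (8.21 - 5.96) = -3.6%, loss ≈ 17395 × 3.6/100 ≈ 626.
Year 2009: gap = -1.6 × (6.89 - 5.96) = -1.488%, loss ≈ 17395 × 1.488/100 ≈ 259.
Total lost output = 376 + 546 + 626 + 259 = 1807 billion.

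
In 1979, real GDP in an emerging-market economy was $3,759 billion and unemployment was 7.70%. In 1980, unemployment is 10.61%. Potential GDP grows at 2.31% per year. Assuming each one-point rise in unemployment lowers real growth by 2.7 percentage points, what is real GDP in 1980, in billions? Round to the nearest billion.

Δu = 10.61 - 7.7 = 2.91 points.
Okun's law (growth form): g_Y = g_Y* - β × Δu = 2.31 - 2.7 × (2.91) = 2.31 - 7.857 = -5.547%.
Real GDP in the next year = 3759 × (1 - 5.547/100) = 3759 × 0.94453 ≈ 3550 billion.

$3,550 billion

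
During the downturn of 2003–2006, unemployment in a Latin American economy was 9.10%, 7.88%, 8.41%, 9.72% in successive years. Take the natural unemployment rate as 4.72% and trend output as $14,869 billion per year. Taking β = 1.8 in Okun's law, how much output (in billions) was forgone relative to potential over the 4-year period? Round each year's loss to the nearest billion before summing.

$4,344 billion

Year 2003: gap = -1.8 × (9.1 - 4.72) = -7.884%, loss ≈ 14869 × 7.884/100 ≈ 1172.
Year 2004: gap = -1.8 × (7.88 - 4.72) = -5.688%, loss ≈ 14869 × 5.688/100 ≈ 846.
Year 2005: gap = -1.8 × (8.41 - 4.72) = -6.642%, loss ≈ 14869 × 6.642/100 ≈ 988.
Year 2006: gap = -1.8 × (9.72 - 4.72) = -9%, loss ≈ 14869 × 9/100 ≈ 1338.
Total lost output = 1172 + 846 + 988 + 1338 = 4344 billion.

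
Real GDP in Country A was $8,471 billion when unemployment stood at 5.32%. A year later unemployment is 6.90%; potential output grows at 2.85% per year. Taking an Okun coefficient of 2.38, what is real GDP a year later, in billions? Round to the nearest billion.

$8,394 billion

Δu = 6.9 - 5.32 = 1.58 points.
Okun's law (growth form): g_Y = g_Y* - β × Δu = 2.85 - 2.38 × (1.58) = 2.85 - 3.7604 = -0.9104%.
Real GDP in the next year = 8471 × (1 - 0.9104/100) = 8471 × 0.990896 ≈ 8394 billion.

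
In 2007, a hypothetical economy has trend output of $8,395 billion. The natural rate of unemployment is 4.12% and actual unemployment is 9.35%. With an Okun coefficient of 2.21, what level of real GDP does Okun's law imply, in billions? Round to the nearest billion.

$7,425 billion

Unemployment gap = 9.35 - 4.12 = 5.23 points, so the output gap is -2.21 × 5.23 = -11.5583%.
Actual GDP = 8395 × (1 - 11.5583/100) = 8395 × 0.884417 ≈ 7425 billion.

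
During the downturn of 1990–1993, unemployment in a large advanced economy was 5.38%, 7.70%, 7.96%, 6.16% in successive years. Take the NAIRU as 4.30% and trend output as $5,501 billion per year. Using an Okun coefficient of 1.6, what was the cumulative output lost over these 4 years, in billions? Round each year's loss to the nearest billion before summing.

Year 1990: gap = -1.6 × (5.38 - 4.3) = -1.728%, loss ≈ 5501 × 1.728/100 ≈ 95.
Year 1991: gap = -1.6 × (7.7 - 4.3) = -5.44%, loss ≈ 5501 × 5.44/100 ≈ 299.
Year 1992: gap = -1.6 × (7.96 - 4.3) = -5.856%, loss ≈ 5501 × 5.856/100 ≈ 322.
Year 1993: gap = -1.6 × (6.16 - 4.3) = -2.976%, loss ≈ 5501 × 2.976/100 ≈ 164.
Total lost output = 95 + 299 + 322 + 164 = 880 billion.

$880 billion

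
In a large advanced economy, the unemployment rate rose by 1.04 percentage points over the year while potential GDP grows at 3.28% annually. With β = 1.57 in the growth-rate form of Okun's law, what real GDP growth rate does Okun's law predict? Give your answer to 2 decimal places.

1.65%

Growth-rate Okun's law: g_Y = g_Y* - β × Δu.
g_Y = 3.28 - 1.57 × (1.04) = 3.28 - 1.6328 = 1.6472%, i.e. 1.65% to 2 d.p.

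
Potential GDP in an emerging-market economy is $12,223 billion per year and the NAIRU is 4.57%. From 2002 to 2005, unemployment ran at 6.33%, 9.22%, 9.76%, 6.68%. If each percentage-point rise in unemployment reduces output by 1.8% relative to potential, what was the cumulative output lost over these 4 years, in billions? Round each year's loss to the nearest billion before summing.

$3,016 billion

Year 2002: gap = -1.8 × (6.33 - 4.57) = -3.168%, loss ≈ 12223 × 3.168/100 ≈ 387.
Year 2003: gap = -1.8 × (9.22 - 4.57) = -8.37%, loss ≈ 12223 × 8.37/100 ≈ 1023.
Year 2004: gap = -1.8 × (9.76 - 4.57) = -9.342%, loss ≈ 12223 × 9.342/100 ≈ 1142.
Year 2005: gap = -1.8 × (6.68 - 4.57) = -3.798%, loss ≈ 12223 × 3.798/100 ≈ 464.
Total lost output = 387 + 1023 + 1142 + 464 = 3016 billion.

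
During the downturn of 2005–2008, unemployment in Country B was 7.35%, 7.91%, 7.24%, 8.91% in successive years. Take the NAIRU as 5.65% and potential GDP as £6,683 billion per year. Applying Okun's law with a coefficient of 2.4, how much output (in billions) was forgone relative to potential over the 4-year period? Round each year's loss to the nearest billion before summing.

Year 2005: gap = -2.4 × (7.35 - 5.65) = -4.08%, loss ≈ 6683 × 4.08/100 ≈ 273.
Year 2006: gap = -2.4 × (7.91 - 5.65) = -5.424%, loss ≈ 6683 × 5.424/100 ≈ 362.
Year 2007: gap = -2.4 × (7.24 - 5.65) = -3.816%, loss ≈ 6683 × 3.816/100 ≈ 255.
Year 2008: gap = -2.4 × (8.91 - 5.65) = -7.824%, loss ≈ 6683 × 7.824/100 ≈ 523.
Total lost output = 273 + 362 + 255 + 523 = 1413 billion.

£1,413 billion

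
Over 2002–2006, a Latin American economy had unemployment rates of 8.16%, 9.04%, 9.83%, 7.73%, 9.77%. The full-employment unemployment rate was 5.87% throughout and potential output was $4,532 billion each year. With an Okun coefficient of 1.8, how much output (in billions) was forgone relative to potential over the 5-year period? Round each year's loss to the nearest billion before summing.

Year 2002: gap = -1.8 × (8.16 - 5.87) = -4.122%, loss ≈ 4532 × 4.122/100 ≈ 187.
Year 2003: gap = -1.8 × (9.04 - 5.87) = -5.706%, loss ≈ 4532 × 5.706/100 ≈ 259.
Year 2004: gap = -1.8 × (9.83 - 5.87) = -7.128%, loss ≈ 4532 × 7.128/100 ≈ 323.
Year 2005: gap = -1.8 × (7.73 - 5.87) = -3.348%, loss ≈ 4532 × 3.348/100 ≈ 152.
Year 2006: gap = -1.8 × (9.77 - 5.87) = -7.02%, loss ≈ 4532 × 7.02/100 ≈ 318.
Total lost output = 187 + 259 + 323 + 152 + 318 = 1239 billion.

$1,239 billion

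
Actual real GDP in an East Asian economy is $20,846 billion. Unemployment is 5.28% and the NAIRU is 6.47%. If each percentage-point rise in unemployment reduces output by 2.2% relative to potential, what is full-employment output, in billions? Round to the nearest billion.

Unemployment gap = 5.28 - 6.47 = -1.19 points, so output gap = -2.2 × (-1.19) = 2.618%.
Since Y = Y* × (1 + gap/100), Y* = 20846/1.02618 ≈ 20314 billion.

$20,314 billion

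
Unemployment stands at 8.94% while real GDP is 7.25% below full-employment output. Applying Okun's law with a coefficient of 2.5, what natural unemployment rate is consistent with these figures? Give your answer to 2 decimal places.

From Okun's law, u - u* = -(output gap)/β = -(-7.25)/2.5 = 2.9 points.
So u* = 8.94 - 2.9 = 6.04%.

6.04%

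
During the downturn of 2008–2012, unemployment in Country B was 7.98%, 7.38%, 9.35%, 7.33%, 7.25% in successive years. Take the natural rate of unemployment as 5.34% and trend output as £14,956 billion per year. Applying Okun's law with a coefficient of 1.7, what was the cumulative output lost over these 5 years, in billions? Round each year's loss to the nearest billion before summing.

£3,202 billion

Year 2008: gap = -1.7 × (7.98 - 5.34) = -4.488%, loss ≈ 14956 × 4.488/100 ≈ 671.
Year 2009: gap = -1.7 × (7.38 - 5.34) = -3.468%, loss ≈ 14956 × 3.468/100 ≈ 519.
Year 2010: gap = -1.7 × (9.35 - 5.34) = -6.817%, loss ≈ 14956 × 6.817/100 ≈ 1020.
Year 2011: gap = -1.7 × (7.33 - 5.34) = -3.383%, loss ≈ 14956 × 3.383/100 ≈ 506.
Year 2012: gap = -1.7 × (7.25 - 5.34) = -3.247%, loss ≈ 14956 × 3.247/100 ≈ 486.
Total lost output = 671 + 519 + 1020 + 506 + 486 = 3202 billion.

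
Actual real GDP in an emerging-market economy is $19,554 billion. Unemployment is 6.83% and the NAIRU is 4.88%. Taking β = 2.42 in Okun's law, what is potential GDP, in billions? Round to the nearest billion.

Unemployment gap = 6.83 - 4.88 = 1.95 points, so output gap = -2.42 × 1.95 = -4.719%.
Since Y = Y* × (1 + gap/100), Y* = 19554/0.95281 ≈ 20522 billion.

$20,522 billion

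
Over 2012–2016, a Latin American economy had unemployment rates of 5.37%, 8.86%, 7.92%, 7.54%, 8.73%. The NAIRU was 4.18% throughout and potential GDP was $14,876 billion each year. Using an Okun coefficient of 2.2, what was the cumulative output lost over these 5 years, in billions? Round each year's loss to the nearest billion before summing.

Year 2012: gap = -2.2 × (5.37 - 4.18) = -2.618%, loss ≈ 14876 × 2.618/100 ≈ 389.
Year 2013: gap = -2.2 × (8.86 - 4.18) = -10.296%, loss ≈ 14876 × 10.296/100 ≈ 1532.
Year 2014: gap = -2.2 × (7.92 - 4.18) = -8.228%, loss ≈ 14876 × 8.228/100 ≈ 1224.
Year 2015: gap = -2.2 × (7.54 - 4.18) = -7.392%, loss ≈ 14876 × 7.392/100 ≈ 1100.
Year 2016: gap = -2.2 × (8.73 - 4.18) = -10.01%, loss ≈ 14876 × 10.01/100 ≈ 1489.
Total lost output = 389 + 1532 + 1224 + 1100 + 1489 = 5734 billion.

$5,734 billion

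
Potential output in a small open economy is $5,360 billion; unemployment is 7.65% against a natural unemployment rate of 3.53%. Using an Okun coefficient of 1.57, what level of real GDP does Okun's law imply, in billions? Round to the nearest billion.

Unemployment gap = 7.65 - 3.53 = 4.12 points, so the output gap is -1.57 × 4.12 = -6.4684%.
Actual GDP = 5360 × (1 - 6.4684/100) = 5360 × 0.935316 ≈ 5013 billion.

$5,013 billion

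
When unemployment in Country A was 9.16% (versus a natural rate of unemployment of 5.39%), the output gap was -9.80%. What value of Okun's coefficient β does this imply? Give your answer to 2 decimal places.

β ≈ 2.60

Okun's law: output gap = -β × (u - u*).
-9.80 = -β × (9.16 - 5.39) = -β × 3.77, so β = 9.8/3.77 = 2.60.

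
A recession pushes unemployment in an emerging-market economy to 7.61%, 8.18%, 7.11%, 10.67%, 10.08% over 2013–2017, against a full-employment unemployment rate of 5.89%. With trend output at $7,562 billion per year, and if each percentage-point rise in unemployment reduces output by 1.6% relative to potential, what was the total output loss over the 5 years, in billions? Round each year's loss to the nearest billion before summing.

$1,718 billion

Year 2013: gap = -1.6 × (7.61 - 5.89) = -2.752%, loss ≈ 7562 × 2.752/100 ≈ 208.
Year 2014: gap = -1.6 × (8.18 - 5.89) = -3.664%, loss ≈ 7562 × 3.664/100 ≈ 277.
Year 2015: gap = -1.6 × (7.11 - 5.89) = -1.952%, loss ≈ 7562 × 1.952/100 ≈ 148.
Year 2016: gap = -1.6 × (10.67 - 5.89) = -7.648%, loss ≈ 7562 × 7.648/100 ≈ 578.
Year 2017: gap = -1.6 × (10.08 - 5.89) = -6.704%, loss ≈ 7562 × 6.704/100 ≈ 507.
Total lost output = 208 + 277 + 148 + 578 + 507 = 1718 billion.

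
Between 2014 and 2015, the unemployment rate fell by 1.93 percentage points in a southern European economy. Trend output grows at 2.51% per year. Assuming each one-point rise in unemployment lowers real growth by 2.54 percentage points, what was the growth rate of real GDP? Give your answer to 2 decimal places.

7.41%

Growth-rate Okun's law: g_Y = g_Y* - β × Δu.
g_Y = 2.51 - 2.54 × (-1.93) = 2.51 + 4.9022 = 7.4122%, i.e. 7.41% to 2 d.p.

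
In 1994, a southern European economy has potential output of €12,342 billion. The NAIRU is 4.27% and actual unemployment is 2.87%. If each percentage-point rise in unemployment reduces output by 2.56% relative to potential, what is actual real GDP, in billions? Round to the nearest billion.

€12,784 billion

Unemployment gap = 2.87 - 4.27 = -1.4 points, so the output gap is -2.56 × (-1.4) = 3.584%.
Actual GDP = 12342 × (1 + 3.584/100) = 12342 × 1.03584 ≈ 12784 billion.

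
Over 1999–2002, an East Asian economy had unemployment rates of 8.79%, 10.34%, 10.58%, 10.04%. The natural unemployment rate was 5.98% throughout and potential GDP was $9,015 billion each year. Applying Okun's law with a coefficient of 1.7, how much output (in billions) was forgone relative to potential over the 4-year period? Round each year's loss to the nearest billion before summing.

Year 1999: gap = -1.7 × (8.79 - 5.98) = -4.777%, loss ≈ 9015 × 4.777/100 ≈ 431.
Year 2000: gap = -1.7 × (10.34 - 5.98) = -7.412%, loss ≈ 9015 × 7.412/100 ≈ 668.
Year 2001: gap = -1.7 × (10.58 - 5.98) = -7.82%, loss ≈ 9015 × 7.82/100 ≈ 705.
Year 2002: gap = -1.7 × (10.04 - 5.98) = -6.902%, loss ≈ 9015 × 6.902/100 ≈ 622.
Total lost output = 431 + 668 + 705 + 622 = 2426 billion.

$2,426 billion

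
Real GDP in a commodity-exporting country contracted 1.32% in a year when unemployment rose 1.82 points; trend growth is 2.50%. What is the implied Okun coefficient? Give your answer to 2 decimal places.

β ≈ 2.10

Growth form: g_Y = g_Y* - β × Δu, so β = (g_Y* - g_Y)/Δu.
β = (2.5 + 1.32)/1.82 = 3.82/1.82 = 2.10.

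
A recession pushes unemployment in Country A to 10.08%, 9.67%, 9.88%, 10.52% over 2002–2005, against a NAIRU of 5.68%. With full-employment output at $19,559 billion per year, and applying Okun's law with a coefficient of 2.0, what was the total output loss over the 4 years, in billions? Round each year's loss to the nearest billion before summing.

Year 2002: gap = -2.0 × (10.08 - 5.68) = -8.8%, loss ≈ 19559 × 8.8/100 ≈ 1721.
Year 2003: gap = -2.0 × (9.67 - 5.68) = -7.98%, loss ≈ 19559 × 7.98/100 ≈ 1561.
Year 2004: gap = -2.0 × (9.88 - 5.68) = -8.4%, loss ≈ 19559 × 8.4/100 ≈ 1643.
Year 2005: gap = -2.0 × (10.52 - 5.68) = -9.68%, loss ≈ 19559 × 9.68/100 ≈ 1893.
Total lost output = 1721 + 1561 + 1643 + 1893 = 6818 billion.

$6,818 billion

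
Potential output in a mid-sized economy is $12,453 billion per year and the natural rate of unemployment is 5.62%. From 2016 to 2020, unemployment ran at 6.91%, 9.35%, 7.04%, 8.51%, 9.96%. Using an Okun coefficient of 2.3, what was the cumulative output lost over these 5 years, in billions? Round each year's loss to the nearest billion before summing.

Year 2016: gap = -2.3 × (6.91 - 5.62) = -2.967%, loss ≈ 12453 × 2.967/100 ≈ 369.
Year 2017: gap = -2.3 × (9.35 - 5.62) = -8.579%, loss ≈ 12453 × 8.579/100 ≈ 1068.
Year 2018: gap = -2.3 × (7.04 - 5.62) = -3.266%, loss ≈ 12453 × 3.266/100 ≈ 407.
Year 2019: gap = -2.3 × (8.51 - 5.62) = -6.647%, loss ≈ 12453 × 6.647/100 ≈ 828.
Year 2020: gap = -2.3 × (9.96 - 5.62) = -9.982%, loss ≈ 12453 × 9.982/100 ≈ 1243.
Total lost output = 369 + 1068 + 407 + 828 + 1243 = 3915 billion.

$3,915 billion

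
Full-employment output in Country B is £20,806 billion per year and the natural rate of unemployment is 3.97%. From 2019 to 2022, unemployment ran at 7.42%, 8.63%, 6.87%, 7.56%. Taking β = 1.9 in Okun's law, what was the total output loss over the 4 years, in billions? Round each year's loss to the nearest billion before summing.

£5,771 billion

Year 2019: gap = -1.9 × (7.42 - 3.97) = -6.555%, loss ≈ 20806 × 6.555/100 ≈ 1364.
Year 2020: gap = -1.9 × (8.63 - 3.97) = -8.854%, loss ≈ 20806 × 8.854/100 ≈ 1842.
Year 2021: gap = -1.9 × (6.87 - 3.97) = -5.51%, loss ≈ 20806 × 5.51/100 ≈ 1146.
Year 2022: gap = -1.9 × (7.56 - 3.97) = -6.821%, loss ≈ 20806 × 6.821/100 ≈ 1419.
Total lost output = 1364 + 1842 + 1146 + 1419 = 5771 billion.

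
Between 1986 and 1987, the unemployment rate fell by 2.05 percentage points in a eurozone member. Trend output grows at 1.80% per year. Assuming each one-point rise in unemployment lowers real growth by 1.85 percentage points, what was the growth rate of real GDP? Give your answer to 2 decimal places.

5.59%

Growth-rate Okun's law: g_Y = g_Y* - β × Δu.
g_Y = 1.80 - 1.85 × (-2.05) = 1.8 + 3.7925 = 5.5925%, i.e. 5.59% to 2 d.p.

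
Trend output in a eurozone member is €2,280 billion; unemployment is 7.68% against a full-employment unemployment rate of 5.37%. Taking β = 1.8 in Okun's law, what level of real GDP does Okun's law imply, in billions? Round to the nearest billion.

Unemployment gap = 7.68 - 5.37 = 2.31 points, so the output gap is -1.8 × 2.31 = -4.158%.
Actual GDP = 2280 × (1 - 4.158/100) = 2280 × 0.95842 ≈ 2185 billion.

€2,185 billion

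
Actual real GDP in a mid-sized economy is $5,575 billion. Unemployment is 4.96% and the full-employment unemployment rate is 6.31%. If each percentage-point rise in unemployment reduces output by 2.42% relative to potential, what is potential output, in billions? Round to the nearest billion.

Unemployment gap = 4.96 - 6.31 = -1.35 points, so output gap = -2.42 × (-1.35) = 3.267%.
Since Y = Y* × (1 + gap/100), Y* = 5575/1.03267 ≈ 5399 billion.

$5,399 billion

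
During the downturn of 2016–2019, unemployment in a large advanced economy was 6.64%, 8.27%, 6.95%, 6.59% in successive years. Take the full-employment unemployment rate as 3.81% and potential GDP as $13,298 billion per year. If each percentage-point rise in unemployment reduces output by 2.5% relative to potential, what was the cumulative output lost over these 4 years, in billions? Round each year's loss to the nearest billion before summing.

Year 2016: gap = -2.5 × (6.64 - 3.81) = -7.075%, loss ≈ 13298 × 7.075/100 ≈ 941.
Year 2017: gap = -2.5 × (8.27 - 3.81) = -11.15%, loss ≈ 13298 × 11.15/100 ≈ 1483.
Year 2018: gap = -2.5 × (6.95 - 3.81) = -7.85%, loss ≈ 13298 × 7.85/100 ≈ 1044.
Year 2019: gap = -2.5 × (6.59 - 3.81) = -6.95%, loss ≈ 13298 × 6.95/100 ≈ 924.
Total lost output = 941 + 1483 + 1044 + 924 = 4392 billion.

$4,392 billion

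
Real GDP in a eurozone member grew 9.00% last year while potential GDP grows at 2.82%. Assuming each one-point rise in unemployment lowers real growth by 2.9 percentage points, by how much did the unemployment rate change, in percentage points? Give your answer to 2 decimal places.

Growth-rate Okun's law: g_Y = g_Y* - β × Δu, so Δu = (g_Y* - g_Y)/β.
Δu = (2.82 - 9)/2.9 = -6.18/2.9 = -2.13 percentage points.

-2.13 percentage points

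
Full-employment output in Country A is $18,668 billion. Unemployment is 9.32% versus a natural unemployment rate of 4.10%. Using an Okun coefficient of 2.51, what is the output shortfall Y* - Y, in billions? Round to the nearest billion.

Output gap = -2.51 × (9.32 - 4.1) = -2.51 × 5.22 = -13.1022%.
Actual GDP ≈ 18668 × 0.868978 ≈ 16222 billion, so the shortfall is 18668 - 16222 = 2446 billion.

$2,446 billion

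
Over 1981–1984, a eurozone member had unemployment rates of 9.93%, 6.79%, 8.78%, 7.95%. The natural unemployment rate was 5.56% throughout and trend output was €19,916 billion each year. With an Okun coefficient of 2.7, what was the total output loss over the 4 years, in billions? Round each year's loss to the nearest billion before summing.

Year 1981: gap = -2.7 × (9.93 - 5.56) = -11.799%, loss ≈ 19916 × 11.799/100 ≈ 2350.
Year 1982: gap = -2.7 × (6.79 - 5.56) = -3.321%, loss ≈ 19916 × 3.321/100 ≈ 661.
Year 1983: gap = -2.7 × (8.78 - 5.56) = -8.694%, loss ≈ 19916 × 8.694/100 ≈ 1731.
Year 1984: gap = -2.7 × (7.95 - 5.56) = -6.453%, loss ≈ 19916 × 6.453/100 ≈ 1285.
Total lost output = 2350 + 661 + 1731 + 1285 = 6027 billion.

€6,027 billion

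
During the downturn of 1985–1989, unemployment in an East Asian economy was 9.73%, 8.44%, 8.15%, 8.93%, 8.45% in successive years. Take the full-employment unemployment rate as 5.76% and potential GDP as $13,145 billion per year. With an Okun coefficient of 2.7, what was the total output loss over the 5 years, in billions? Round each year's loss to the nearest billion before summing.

$5,288 billion

Year 1985: gap = -2.7 × (9.73 - 5.76) = -10.719%, loss ≈ 13145 × 10.719/100 ≈ 1409.
Year 1986: gap = -2.7 × (8.44 - 5.76) = -7.236%, loss ≈ 13145 × 7.236/100 ≈ 951.
Year 1987: gap = -2.7 × (8.15 - 5.76) = -6.453%, loss ≈ 13145 × 6.453/100 ≈ 848.
Year 1988: gap = -2.7 × (8.93 - 5.76) = -8.559%, loss ≈ 13145 × 8.559/100 ≈ 1125.
Year 1989: gap = -2.7 × (8.45 - 5.76) = -7.263%, loss ≈ 13145 × 7.263/100 ≈ 955.
Total lost output = 1409 + 951 + 848 + 1125 + 955 = 5288 billion.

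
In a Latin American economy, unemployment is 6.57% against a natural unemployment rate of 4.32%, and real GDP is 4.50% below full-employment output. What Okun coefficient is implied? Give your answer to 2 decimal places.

β ≈ 2.00

Okun's law: output gap = -β × (u - u*).
-4.50 = -β × (6.57 - 4.32) = -β × 2.25, so β = 4.5/2.25 = 2.00.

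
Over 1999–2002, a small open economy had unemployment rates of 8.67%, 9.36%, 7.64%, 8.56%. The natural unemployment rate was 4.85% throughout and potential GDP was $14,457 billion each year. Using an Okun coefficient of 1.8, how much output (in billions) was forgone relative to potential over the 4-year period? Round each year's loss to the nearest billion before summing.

$3,859 billion

Year 1999: gap = -1.8 × (8.67 - 4.85) = -6.876%, loss ≈ 14457 × 6.876/100 ≈ 994.
Year 2000: gap = -1.8 × (9.36 - 4.85) = -8.118%, loss ≈ 14457 × 8.118/100 ≈ 1174.
Year 2001: gap = -1.8 × (7.64 - 4.85) = -5.022%, loss ≈ 14457 × 5.022/100 ≈ 726.
Year 2002: gap = -1.8 × (8.56 - 4.85) = -6.678%, loss ≈ 14457 × 6.678/100 ≈ 965.
Total lost output = 994 + 1174 + 726 + 965 = 3859 billion.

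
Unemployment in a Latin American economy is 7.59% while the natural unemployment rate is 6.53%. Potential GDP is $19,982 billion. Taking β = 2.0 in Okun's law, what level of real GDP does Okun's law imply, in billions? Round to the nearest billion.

Unemployment gap = 7.59 - 6.53 = 1.06 points, so the output gap is -2 × 1.06 = -2.12%.
Actual GDP = 19982 × (1 - 2.12/100) = 19982 × 0.9788 ≈ 19558 billion.

$19,558 billion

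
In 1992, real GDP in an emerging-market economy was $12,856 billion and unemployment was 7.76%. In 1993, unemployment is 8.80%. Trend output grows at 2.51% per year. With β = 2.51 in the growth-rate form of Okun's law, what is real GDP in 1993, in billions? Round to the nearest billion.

Δu = 8.8 - 7.76 = 1.04 points.
Okun's law (growth form): g_Y = g_Y* - β × Δu = 2.51 - 2.51 × (1.04) = 2.51 - 2.6104 = -0.1004%.
Real GDP in the next year = 12856 × (1 - 0.1004/100) = 12856 × 0.998996 ≈ 12843 billion.

$12,843 billion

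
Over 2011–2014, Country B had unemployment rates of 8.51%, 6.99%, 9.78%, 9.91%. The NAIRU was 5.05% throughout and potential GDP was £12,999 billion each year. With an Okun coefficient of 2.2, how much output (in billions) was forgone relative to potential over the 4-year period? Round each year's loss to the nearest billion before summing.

Year 2011: gap = -2.2 × (8.51 - 5.05) = -7.612%, loss ≈ 12999 × 7.612/100 ≈ 989.
Year 2012: gap = -2.2 × (6.99 - 5.05) = -4.268%, loss ≈ 12999 × 4.268/100 ≈ 555.
Year 2013: gap = -2.2 × (9.78 - 5.05) = -10.406%, loss ≈ 12999 × 10.406/100 ≈ 1353.
Year 2014: gap = -2.2 × (9.91 - 5.05) = -10.692%, loss ≈ 12999 × 10.692/100 ≈ 1390.
Total lost output = 989 + 555 + 1353 + 1390 = 4287 billion.

£4,287 billion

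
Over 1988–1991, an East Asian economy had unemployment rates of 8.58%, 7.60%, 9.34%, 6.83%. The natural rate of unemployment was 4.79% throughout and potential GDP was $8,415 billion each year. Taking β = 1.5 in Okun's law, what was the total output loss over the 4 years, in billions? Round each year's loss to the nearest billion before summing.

Year 1988: gap = -1.5 × (8.58 - 4.79) = -5.685%, loss ≈ 8415 × 5.685/100 ≈ 478.
Year 1989: gap = -1.5 × (7.6 - 4.79) = -4.215%, loss ≈ 8415 × 4.215/100 ≈ 355.
Year 1990: gap = -1.5 × (9.34 - 4.79) = -6.825%, loss ≈ 8415 × 6.825/100 ≈ 574.
Year 1991: gap = -1.5 × (6.83 - 4.79) = -3.06%, loss ≈ 8415 × 3.06/100 ≈ 257.
Total lost output = 478 + 355 + 574 + 257 = 1664 billion.

$1,664 billion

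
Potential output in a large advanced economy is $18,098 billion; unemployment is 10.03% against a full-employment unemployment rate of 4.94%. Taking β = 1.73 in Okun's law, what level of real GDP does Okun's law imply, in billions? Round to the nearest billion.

Unemployment gap = 10.03 - 4.94 = 5.09 points, so the output gap is -1.73 × 5.09 = -8.8057%.
Actual GDP = 18098 × (1 - 8.8057/100) = 18098 × 0.911943 ≈ 16504 billion.

$16,504 billion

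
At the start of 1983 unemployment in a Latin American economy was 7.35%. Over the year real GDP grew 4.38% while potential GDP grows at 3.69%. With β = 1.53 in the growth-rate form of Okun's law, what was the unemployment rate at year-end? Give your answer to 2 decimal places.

6.90%

Growth-rate Okun's law: g_Y = g_Y* - β × Δu, so Δu = (g_Y* - g_Y)/β.
Δu = (3.69 - 4.38)/1.53 = -0.69/1.53 = -0.45 percentage points.
Year-end unemployment = 7.35 - 0.45 = 6.90%.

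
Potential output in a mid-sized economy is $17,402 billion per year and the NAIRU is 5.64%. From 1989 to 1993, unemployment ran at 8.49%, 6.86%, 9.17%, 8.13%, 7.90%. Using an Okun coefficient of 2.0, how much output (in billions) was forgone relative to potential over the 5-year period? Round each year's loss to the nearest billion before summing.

Year 1989: gap = -2.0 × (8.49 - 5.64) = -5.7%, loss ≈ 17402 × 5.7/100 ≈ 992.
Year 1990: gap = -2.0 × (6.86 - 5.64) = -2.44%, loss ≈ 17402 × 2.44/100 ≈ 425.
Year 1991: gap = -2.0 × (9.17 - 5.64) = -7.06%, loss ≈ 17402 × 7.06/100 ≈ 1229.
Year 1992: gap = -2.0 × (8.13 - 5.64) = -4.98%, loss ≈ 17402 × 4.98/100 ≈ 867.
Year 1993: gap = -2.0 × (7.9 - 5.64) = -4.52%, loss ≈ 17402 × 4.52/100 ≈ 787.
Total lost output = 992 + 425 + 1229 + 867 + 787 = 4300 billion.

$4,300 billion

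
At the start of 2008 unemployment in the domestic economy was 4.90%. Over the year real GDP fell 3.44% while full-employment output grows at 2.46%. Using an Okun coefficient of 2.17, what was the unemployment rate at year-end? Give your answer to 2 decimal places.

Growth-rate Okun's law: g_Y = g_Y* - β × Δu, so Δu = (g_Y* - g_Y)/β.
Δu = (2.46 + 3.44)/2.17 = 5.9/2.17 = 2.72 percentage points.
Year-end unemployment = 4.9 + 2.72 = 7.62%.

7.62%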